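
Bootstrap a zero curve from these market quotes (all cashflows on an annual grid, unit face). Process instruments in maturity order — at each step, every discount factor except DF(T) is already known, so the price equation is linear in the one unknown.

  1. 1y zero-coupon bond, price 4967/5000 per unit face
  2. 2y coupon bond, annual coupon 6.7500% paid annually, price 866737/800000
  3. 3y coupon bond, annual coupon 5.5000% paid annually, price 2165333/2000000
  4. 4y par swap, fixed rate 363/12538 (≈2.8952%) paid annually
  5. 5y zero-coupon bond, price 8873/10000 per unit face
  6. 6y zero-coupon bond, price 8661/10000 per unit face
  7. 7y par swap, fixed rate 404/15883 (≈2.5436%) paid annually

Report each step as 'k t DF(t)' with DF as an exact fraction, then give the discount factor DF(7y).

step 1 [1y] zero: DF = P = 4967/5000 ≈ 0.993400
step 2 [2y] bond c/1=27/400: DF=(866737/800000 − 27/400·(0.993400))/(1+27/400) = 9521/10000 ≈ 0.952100
step 3 [3y] bond c/1=11/200: DF=(2165333/2000000 − 11/200·(0.993400+0.952100))/(1+11/200) = 578/625 ≈ 0.924800
step 4 [4y] swap r/1=363/12538: DF=(1 − 363/12538·(0.993400+0.952100+0.924800))/(1+363/12538) = 8911/10000 ≈ 0.891100
step 5 [5y] zero: DF = P = 8873/10000 ≈ 0.887300
step 6 [6y] zero: DF = P = 8661/10000 ≈ 0.866100
step 7 [7y] swap r/1=404/15883: DF=(1 − 404/15883·(0.993400+0.952100+0.924800+0.891100+0.887300+0.866100))/(1+404/15883) = 524/625 ≈ 0.838400

1 1 4967/5000
2 2 9521/10000
3 3 578/625
4 4 8911/10000
5 5 8873/10000
6 6 8661/10000
7 7 524/625
DF(7y) = 524/625 ≈ 0.838400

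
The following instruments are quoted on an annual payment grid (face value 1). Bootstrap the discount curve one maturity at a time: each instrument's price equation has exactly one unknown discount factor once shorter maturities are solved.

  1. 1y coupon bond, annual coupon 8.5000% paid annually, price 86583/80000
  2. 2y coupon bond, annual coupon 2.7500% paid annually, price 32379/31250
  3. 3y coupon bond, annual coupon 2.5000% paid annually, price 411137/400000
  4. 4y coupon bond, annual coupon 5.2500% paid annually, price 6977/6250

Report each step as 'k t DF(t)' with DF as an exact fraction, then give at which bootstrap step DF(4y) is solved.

step 1 [1y] bond c/1=17/200: DF=(86583/80000 − 17/200·(0))/(1+17/200) = 399/400 ≈ 0.997500
step 2 [2y] bond c/1=11/400: DF=(32379/31250 − 11/400·(0.997500))/(1+11/400) = 9817/10000 ≈ 0.981700
step 3 [3y] bond c/1=1/40: DF=(411137/400000 − 1/40·(0.997500+0.981700))/(1+1/40) = 1909/2000 ≈ 0.954500
step 4 [4y] bond c/1=21/400: DF=(6977/6250 − 21/400·(0.997500+0.981700+0.954500))/(1+21/400) = 9143/10000 ≈ 0.914300

1 1 399/400
2 2 9817/10000
3 3 1909/2000
4 4 9143/10000
DF(4y) is solved at step 4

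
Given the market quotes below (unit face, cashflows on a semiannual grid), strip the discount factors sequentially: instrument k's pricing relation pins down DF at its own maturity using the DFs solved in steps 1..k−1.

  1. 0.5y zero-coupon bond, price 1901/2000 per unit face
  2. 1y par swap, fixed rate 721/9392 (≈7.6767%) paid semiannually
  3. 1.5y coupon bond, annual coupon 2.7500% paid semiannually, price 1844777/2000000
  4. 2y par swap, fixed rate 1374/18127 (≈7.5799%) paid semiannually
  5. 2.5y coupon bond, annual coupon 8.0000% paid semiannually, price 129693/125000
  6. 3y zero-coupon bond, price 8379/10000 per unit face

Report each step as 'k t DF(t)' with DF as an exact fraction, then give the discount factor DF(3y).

1 1/2 1901/2000
2 1 9279/10000
3 3/2 2211/2500
4 2 4313/5000
5 5/2 4291/5000
6 3 8379/10000
DF(3y) = 8379/10000 ≈ 0.837900

step 1 [0.5y] zero: DF = P = 1901/2000 ≈ 0.950500
step 2 [1y] swap r/2=721/18784: DF=(1 − 721/18784·(0.950500))/(1+721/18784) = 9279/10000 ≈ 0.927900
step 3 [1.5y] bond c/2=11/800: DF=(1844777/2000000 − 11/800·(0.950500+0.927900))/(1+11/800) = 2211/2500 ≈ 0.884400
step 4 [2y] swap r/2=687/18127: DF=(1 − 687/18127·(0.950500+0.927900+0.884400))/(1+687/18127) = 4313/5000 ≈ 0.862600
step 5 [2.5y] bond c/2=1/25: DF=(129693/125000 − 1/25·(0.950500+0.927900+0.884400+0.862600))/(1+1/25) = 4291/5000 ≈ 0.858200
step 6 [3y] zero: DF = P = 8379/10000 ≈ 0.837900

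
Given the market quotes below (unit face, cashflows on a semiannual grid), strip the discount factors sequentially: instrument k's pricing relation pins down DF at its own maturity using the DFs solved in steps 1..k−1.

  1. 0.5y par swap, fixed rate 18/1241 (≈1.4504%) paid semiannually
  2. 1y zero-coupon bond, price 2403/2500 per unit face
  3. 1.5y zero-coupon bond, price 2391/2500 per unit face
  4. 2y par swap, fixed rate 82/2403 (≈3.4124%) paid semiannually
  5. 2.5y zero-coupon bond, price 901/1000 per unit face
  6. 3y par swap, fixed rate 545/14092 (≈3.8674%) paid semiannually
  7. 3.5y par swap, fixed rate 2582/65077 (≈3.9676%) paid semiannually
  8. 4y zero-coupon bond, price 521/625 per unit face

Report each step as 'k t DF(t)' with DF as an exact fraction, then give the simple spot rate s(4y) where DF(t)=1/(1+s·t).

1 1/2 1241/1250
2 1 2403/2500
3 3/2 2391/2500
4 2 584/625
5 5/2 901/1000
6 3 891/1000
7 7/2 8709/10000
8 4 521/625
s(4y) = (1/(521/625) − 1)/(4) = 26/521 ≈ 4.9904%

step 1 [0.5y] swap r/2=9/1241: DF=(1 − 9/1241·(0))/(1+9/1241) = 1241/1250 ≈ 0.992800
step 2 [1y] zero: DF = P = 2403/2500 ≈ 0.961200
step 3 [1.5y] zero: DF = P = 2391/2500 ≈ 0.956400
step 4 [2y] swap r/2=41/2403: DF=(1 − 41/2403·(0.992800+0.961200+0.956400))/(1+41/2403) = 584/625 ≈ 0.934400
step 5 [2.5y] zero: DF = P = 901/1000 ≈ 0.901000
step 6 [3y] swap r/2=545/28184: DF=(1 − 545/28184·(0.992800+0.961200+0.956400+0.934400+0.901000))/(1+545/28184) = 891/1000 ≈ 0.891000
step 7 [3.5y] swap r/2=1291/65077: DF=(1 − 1291/65077·(0.992800+0.961200+0.956400+0.934400+0.901000+0.891000))/(1+1291/65077) = 8709/10000 ≈ 0.870900
step 8 [4y] zero: DF = P = 521/625 ≈ 0.833600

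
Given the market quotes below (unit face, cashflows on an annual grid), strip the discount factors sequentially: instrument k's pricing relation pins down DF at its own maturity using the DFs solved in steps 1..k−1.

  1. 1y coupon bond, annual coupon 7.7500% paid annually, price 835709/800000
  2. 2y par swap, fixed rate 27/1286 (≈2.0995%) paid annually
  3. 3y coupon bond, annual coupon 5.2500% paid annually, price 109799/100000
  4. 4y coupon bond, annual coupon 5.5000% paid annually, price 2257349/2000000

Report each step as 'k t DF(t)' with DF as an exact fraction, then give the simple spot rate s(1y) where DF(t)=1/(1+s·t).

1 1 1939/2000
2 2 1919/2000
3 3 947/1000
4 4 9199/10000
s(1y) = (1/(1939/2000) − 1)/(1) = 61/1939 ≈ 3.1460%

step 1 [1y] bond c/1=31/400: DF=(835709/800000 − 31/400·(0))/(1+31/400) = 1939/2000 ≈ 0.969500
step 2 [2y] swap r/1=27/1286: DF=(1 − 27/1286·(0.969500))/(1+27/1286) = 1919/2000 ≈ 0.959500
step 3 [3y] bond c/1=21/400: DF=(109799/100000 − 21/400·(0.969500+0.959500))/(1+21/400) = 947/1000 ≈ 0.947000
step 4 [4y] bond c/1=11/200: DF=(2257349/2000000 − 11/200·(0.969500+0.959500+0.947000))/(1+11/200) = 9199/10000 ≈ 0.919900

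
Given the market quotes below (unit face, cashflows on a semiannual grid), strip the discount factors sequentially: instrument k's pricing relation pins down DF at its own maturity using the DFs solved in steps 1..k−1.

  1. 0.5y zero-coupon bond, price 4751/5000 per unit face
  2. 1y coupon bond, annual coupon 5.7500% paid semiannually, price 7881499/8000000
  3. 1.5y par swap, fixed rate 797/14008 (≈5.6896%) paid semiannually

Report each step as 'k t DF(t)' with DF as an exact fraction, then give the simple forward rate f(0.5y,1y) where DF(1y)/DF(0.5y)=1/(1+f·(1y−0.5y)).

step 1 [0.5y] zero: DF = P = 4751/5000 ≈ 0.950200
step 2 [1y] bond c/2=23/800: DF=(7881499/8000000 − 23/800·(0.950200))/(1+23/800) = 9311/10000 ≈ 0.931100
step 3 [1.5y] swap r/2=797/28016: DF=(1 − 797/28016·(0.950200+0.931100))/(1+797/28016) = 9203/10000 ≈ 0.920300

1 1/2 4751/5000
2 1 9311/10000
3 3/2 9203/10000
f(0.5y,1y) = ((4751/5000)/(9311/10000) − 1)/(1/2) = 382/9311 ≈ 4.1027%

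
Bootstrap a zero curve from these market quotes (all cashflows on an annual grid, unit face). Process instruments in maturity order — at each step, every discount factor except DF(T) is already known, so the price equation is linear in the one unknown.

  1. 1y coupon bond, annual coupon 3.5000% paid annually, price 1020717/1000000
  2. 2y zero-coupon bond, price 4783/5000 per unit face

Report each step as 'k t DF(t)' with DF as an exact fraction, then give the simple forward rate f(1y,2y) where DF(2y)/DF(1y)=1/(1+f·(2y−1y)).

step 1 [1y] bond c/1=7/200: DF=(1020717/1000000 − 7/200·(0))/(1+7/200) = 4931/5000 ≈ 0.986200
step 2 [2y] zero: DF = P = 4783/5000 ≈ 0.956600

1 1 4931/5000
2 2 4783/5000
f(1y,2y) = ((4931/5000)/(4783/5000) − 1)/(1) = 148/4783 ≈ 3.0943%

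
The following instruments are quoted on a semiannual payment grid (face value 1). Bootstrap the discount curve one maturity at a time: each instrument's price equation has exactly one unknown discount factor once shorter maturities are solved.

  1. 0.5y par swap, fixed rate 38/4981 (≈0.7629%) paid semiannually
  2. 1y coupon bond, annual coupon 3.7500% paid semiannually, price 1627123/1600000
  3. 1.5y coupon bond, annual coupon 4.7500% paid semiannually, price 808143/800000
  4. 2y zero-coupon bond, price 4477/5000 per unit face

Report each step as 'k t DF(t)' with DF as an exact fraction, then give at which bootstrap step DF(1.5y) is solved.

step 1 [0.5y] swap r/2=19/4981: DF=(1 − 19/4981·(0))/(1+19/4981) = 4981/5000 ≈ 0.996200
step 2 [1y] bond c/2=3/160: DF=(1627123/1600000 − 3/160·(0.996200))/(1+3/160) = 9799/10000 ≈ 0.979900
step 3 [1.5y] bond c/2=19/800: DF=(808143/800000 − 19/800·(0.996200+0.979900))/(1+19/800) = 9409/10000 ≈ 0.940900
step 4 [2y] zero: DF = P = 4477/5000 ≈ 0.895400

1 1/2 4981/5000
2 1 9799/10000
3 3/2 9409/10000
4 2 4477/5000
DF(1.5y) is solved at step 3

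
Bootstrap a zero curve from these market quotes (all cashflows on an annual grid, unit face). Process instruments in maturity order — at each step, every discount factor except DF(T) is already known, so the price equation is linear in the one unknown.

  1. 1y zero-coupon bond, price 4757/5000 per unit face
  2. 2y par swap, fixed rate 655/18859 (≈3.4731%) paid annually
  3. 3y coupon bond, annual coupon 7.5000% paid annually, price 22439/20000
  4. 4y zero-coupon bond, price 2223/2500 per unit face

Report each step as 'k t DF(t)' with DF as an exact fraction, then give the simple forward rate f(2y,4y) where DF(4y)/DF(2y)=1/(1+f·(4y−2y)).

1 1 4757/5000
2 2 1869/2000
3 3 9121/10000
4 4 2223/2500
f(2y,4y) = ((1869/2000)/(2223/2500) − 1)/(2) = 151/5928 ≈ 2.5472%

step 1 [1y] zero: DF = P = 4757/5000 ≈ 0.951400
step 2 [2y] swap r/1=655/18859: DF=(1 − 655/18859·(0.951400))/(1+655/18859) = 1869/2000 ≈ 0.934500
step 3 [3y] bond c/1=3/40: DF=(22439/20000 − 3/40·(0.951400+0.934500))/(1+3/40) = 9121/10000 ≈ 0.912100
step 4 [4y] zero: DF = P = 2223/2500 ≈ 0.889200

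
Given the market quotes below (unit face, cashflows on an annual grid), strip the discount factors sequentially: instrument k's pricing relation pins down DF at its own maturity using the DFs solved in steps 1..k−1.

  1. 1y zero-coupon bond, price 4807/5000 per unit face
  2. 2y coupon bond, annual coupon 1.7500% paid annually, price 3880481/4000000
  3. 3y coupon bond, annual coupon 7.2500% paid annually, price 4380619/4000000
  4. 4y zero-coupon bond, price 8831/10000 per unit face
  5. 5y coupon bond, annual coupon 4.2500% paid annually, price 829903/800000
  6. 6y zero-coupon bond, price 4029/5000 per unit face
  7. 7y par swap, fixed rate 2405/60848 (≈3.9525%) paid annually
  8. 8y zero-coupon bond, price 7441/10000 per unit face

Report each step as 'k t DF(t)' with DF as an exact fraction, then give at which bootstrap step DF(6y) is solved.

1 1 4807/5000
2 2 9369/10000
3 3 558/625
4 4 8831/10000
5 5 8453/10000
6 6 4029/5000
7 7 1519/2000
8 8 7441/10000
DF(6y) is solved at step 6

step 1 [1y] zero: DF = P = 4807/5000 ≈ 0.961400
step 2 [2y] bond c/1=7/400: DF=(3880481/4000000 − 7/400·(0.961400))/(1+7/400) = 9369/10000 ≈ 0.936900
step 3 [3y] bond c/1=29/400: DF=(4380619/4000000 − 29/400·(0.961400+0.936900))/(1+29/400) = 558/625 ≈ 0.892800
step 4 [4y] zero: DF = P = 8831/10000 ≈ 0.883100
step 5 [5y] bond c/1=17/400: DF=(829903/800000 − 17/400·(0.961400+0.936900+0.892800+0.883100))/(1+17/400) = 8453/10000 ≈ 0.845300
step 6 [6y] zero: DF = P = 4029/5000 ≈ 0.805800
step 7 [7y] swap r/1=2405/60848: DF=(1 − 2405/60848·(0.961400+0.936900+0.892800+0.883100+0.845300+0.805800))/(1+2405/60848) = 1519/2000 ≈ 0.759500
step 8 [8y] zero: DF = P = 7441/10000 ≈ 0.744100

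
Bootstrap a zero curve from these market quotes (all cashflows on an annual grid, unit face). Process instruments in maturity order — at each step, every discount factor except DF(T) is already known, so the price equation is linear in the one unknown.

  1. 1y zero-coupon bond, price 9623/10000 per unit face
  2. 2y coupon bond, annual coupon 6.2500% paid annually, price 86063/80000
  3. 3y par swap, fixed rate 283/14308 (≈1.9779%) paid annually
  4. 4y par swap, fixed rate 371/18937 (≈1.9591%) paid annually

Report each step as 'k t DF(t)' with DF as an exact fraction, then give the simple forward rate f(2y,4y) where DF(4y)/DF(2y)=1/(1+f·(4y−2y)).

1 1 9623/10000
2 2 9559/10000
3 3 4717/5000
4 4 4629/5000
f(2y,4y) = ((9559/10000)/(4629/5000) − 1)/(2) = 301/18516 ≈ 1.6256%

step 1 [1y] zero: DF = P = 9623/10000 ≈ 0.962300
step 2 [2y] bond c/1=1/16: DF=(86063/80000 − 1/16·(0.962300))/(1+1/16) = 9559/10000 ≈ 0.955900
step 3 [3y] swap r/1=283/14308: DF=(1 − 283/14308·(0.962300+0.955900))/(1+283/14308) = 4717/5000 ≈ 0.943400
step 4 [4y] swap r/1=371/18937: DF=(1 − 371/18937·(0.962300+0.955900+0.943400))/(1+371/18937) = 4629/5000 ≈ 0.925800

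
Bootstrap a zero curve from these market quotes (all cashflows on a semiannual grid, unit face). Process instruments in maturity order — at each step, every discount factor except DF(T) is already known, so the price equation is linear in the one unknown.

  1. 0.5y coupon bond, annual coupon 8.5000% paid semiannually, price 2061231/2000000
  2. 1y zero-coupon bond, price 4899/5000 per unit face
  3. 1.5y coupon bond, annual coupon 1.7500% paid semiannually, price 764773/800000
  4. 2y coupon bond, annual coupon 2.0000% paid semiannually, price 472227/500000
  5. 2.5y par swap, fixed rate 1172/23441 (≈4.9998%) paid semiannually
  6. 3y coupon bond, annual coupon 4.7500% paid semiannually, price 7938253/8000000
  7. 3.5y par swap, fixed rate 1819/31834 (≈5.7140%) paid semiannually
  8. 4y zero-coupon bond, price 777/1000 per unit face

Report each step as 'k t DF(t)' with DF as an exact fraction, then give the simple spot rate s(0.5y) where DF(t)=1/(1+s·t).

step 1 [0.5y] bond c/2=17/400: DF=(2061231/2000000 − 17/400·(0))/(1+17/400) = 4943/5000 ≈ 0.988600
step 2 [1y] zero: DF = P = 4899/5000 ≈ 0.979800
step 3 [1.5y] bond c/2=7/800: DF=(764773/800000 − 7/800·(0.988600+0.979800))/(1+7/800) = 4653/5000 ≈ 0.930600
step 4 [2y] bond c/2=1/100: DF=(472227/500000 − 1/100·(0.988600+0.979800+0.930600))/(1+1/100) = 1133/1250 ≈ 0.906400
step 5 [2.5y] swap r/2=586/23441: DF=(1 − 586/23441·(0.988600+0.979800+0.930600+0.906400))/(1+586/23441) = 2207/2500 ≈ 0.882800
step 6 [3y] bond c/2=19/800: DF=(7938253/8000000 − 19/800·(0.988600+0.979800+0.930600+0.906400+0.882800))/(1+19/800) = 1721/2000 ≈ 0.860500
step 7 [3.5y] swap r/2=1819/63668: DF=(1 − 1819/63668·(0.988600+0.979800+0.930600+0.906400+0.882800+0.860500))/(1+1819/63668) = 8181/10000 ≈ 0.818100
step 8 [4y] zero: DF = P = 777/1000 ≈ 0.777000

1 1/2 4943/5000
2 1 4899/5000
3 3/2 4653/5000
4 2 1133/1250
5 5/2 2207/2500
6 3 1721/2000
7 7/2 8181/10000
8 4 777/1000
s(0.5y) = (1/(4943/5000) − 1)/(1/2) = 114/4943 ≈ 2.3063%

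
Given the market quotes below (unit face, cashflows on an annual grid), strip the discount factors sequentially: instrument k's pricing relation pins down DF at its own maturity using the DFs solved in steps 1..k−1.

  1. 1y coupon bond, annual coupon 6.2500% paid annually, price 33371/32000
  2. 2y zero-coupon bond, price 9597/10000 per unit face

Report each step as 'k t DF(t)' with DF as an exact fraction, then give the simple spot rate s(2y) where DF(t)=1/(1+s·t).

1 1 1963/2000
2 2 9597/10000
s(2y) = (1/(9597/10000) − 1)/(2) = 403/19194 ≈ 2.0996%

step 1 [1y] bond c/1=1/16: DF=(33371/32000 − 1/16·(0))/(1+1/16) = 1963/2000 ≈ 0.981500
step 2 [2y] zero: DF = P = 9597/10000 ≈ 0.959700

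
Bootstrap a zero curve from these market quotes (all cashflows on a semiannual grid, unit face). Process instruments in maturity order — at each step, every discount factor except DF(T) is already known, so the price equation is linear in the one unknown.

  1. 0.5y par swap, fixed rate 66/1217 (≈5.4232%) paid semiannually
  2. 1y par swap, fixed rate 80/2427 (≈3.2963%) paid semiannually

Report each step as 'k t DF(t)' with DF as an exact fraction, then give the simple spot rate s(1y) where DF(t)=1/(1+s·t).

step 1 [0.5y] swap r/2=33/1217: DF=(1 − 33/1217·(0))/(1+33/1217) = 1217/1250 ≈ 0.973600
step 2 [1y] swap r/2=40/2427: DF=(1 − 40/2427·(0.973600))/(1+40/2427) = 121/125 ≈ 0.968000

1 1/2 1217/1250
2 1 121/125
s(1y) = (1/(121/125) − 1)/(1) = 4/121 ≈ 3.3058%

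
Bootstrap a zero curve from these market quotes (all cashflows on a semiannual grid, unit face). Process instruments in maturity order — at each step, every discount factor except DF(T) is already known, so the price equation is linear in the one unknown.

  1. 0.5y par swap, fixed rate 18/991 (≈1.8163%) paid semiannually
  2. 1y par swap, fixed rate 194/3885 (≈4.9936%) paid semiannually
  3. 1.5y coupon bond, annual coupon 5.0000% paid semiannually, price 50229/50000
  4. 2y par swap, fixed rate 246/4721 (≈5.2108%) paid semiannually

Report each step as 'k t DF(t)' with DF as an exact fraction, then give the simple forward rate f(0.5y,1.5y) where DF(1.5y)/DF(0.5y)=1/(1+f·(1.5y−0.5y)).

1 1/2 991/1000
2 1 1903/2000
3 3/2 9327/10000
4 2 1127/1250
f(0.5y,1.5y) = ((991/1000)/(9327/10000) − 1)/(1) = 583/9327 ≈ 6.2507%

step 1 [0.5y] swap r/2=9/991: DF=(1 − 9/991·(0))/(1+9/991) = 991/1000 ≈ 0.991000
step 2 [1y] swap r/2=97/3885: DF=(1 − 97/3885·(0.991000))/(1+97/3885) = 1903/2000 ≈ 0.951500
step 3 [1.5y] bond c/2=1/40: DF=(50229/50000 − 1/40·(0.991000+0.951500))/(1+1/40) = 9327/10000 ≈ 0.932700
step 4 [2y] swap r/2=123/4721: DF=(1 − 123/4721·(0.991000+0.951500+0.932700))/(1+123/4721) = 1127/1250 ≈ 0.901600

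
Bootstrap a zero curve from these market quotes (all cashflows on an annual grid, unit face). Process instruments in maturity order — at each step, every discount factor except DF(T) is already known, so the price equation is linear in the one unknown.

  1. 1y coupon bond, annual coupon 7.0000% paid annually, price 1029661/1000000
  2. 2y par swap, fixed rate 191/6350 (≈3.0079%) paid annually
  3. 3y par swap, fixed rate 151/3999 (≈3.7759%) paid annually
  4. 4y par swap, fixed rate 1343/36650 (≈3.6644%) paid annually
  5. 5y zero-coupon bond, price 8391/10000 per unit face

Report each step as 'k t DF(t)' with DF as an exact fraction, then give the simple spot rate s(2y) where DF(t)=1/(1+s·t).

step 1 [1y] bond c/1=7/100: DF=(1029661/1000000 − 7/100·(0))/(1+7/100) = 9623/10000 ≈ 0.962300
step 2 [2y] swap r/1=191/6350: DF=(1 − 191/6350·(0.962300))/(1+191/6350) = 9427/10000 ≈ 0.942700
step 3 [3y] swap r/1=151/3999: DF=(1 − 151/3999·(0.962300+0.942700))/(1+151/3999) = 8943/10000 ≈ 0.894300
step 4 [4y] swap r/1=1343/36650: DF=(1 − 1343/36650·(0.962300+0.942700+0.894300))/(1+1343/36650) = 8657/10000 ≈ 0.865700
step 5 [5y] zero: DF = P = 8391/10000 ≈ 0.839100

1 1 9623/10000
2 2 9427/10000
3 3 8943/10000
4 4 8657/10000
5 5 8391/10000
s(2y) = (1/(9427/10000) − 1)/(2) = 573/18854 ≈ 3.0391%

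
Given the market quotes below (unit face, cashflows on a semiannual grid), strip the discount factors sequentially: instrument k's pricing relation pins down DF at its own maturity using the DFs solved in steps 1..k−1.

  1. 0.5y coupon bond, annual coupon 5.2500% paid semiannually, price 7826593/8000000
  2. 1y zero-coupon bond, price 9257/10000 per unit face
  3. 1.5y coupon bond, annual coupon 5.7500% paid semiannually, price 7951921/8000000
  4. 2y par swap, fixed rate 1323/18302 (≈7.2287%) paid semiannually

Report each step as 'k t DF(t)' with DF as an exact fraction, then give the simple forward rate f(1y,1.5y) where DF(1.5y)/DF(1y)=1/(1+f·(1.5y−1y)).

step 1 [0.5y] bond c/2=21/800: DF=(7826593/8000000 − 21/800·(0))/(1+21/800) = 9533/10000 ≈ 0.953300
step 2 [1y] zero: DF = P = 9257/10000 ≈ 0.925700
step 3 [1.5y] bond c/2=23/800: DF=(7951921/8000000 − 23/800·(0.953300+0.925700))/(1+23/800) = 9137/10000 ≈ 0.913700
step 4 [2y] swap r/2=1323/36604: DF=(1 − 1323/36604·(0.953300+0.925700+0.913700))/(1+1323/36604) = 8677/10000 ≈ 0.867700

1 1/2 9533/10000
2 1 9257/10000
3 3/2 9137/10000
4 2 8677/10000
f(1y,1.5y) = ((9257/10000)/(9137/10000) − 1)/(1/2) = 240/9137 ≈ 2.6267%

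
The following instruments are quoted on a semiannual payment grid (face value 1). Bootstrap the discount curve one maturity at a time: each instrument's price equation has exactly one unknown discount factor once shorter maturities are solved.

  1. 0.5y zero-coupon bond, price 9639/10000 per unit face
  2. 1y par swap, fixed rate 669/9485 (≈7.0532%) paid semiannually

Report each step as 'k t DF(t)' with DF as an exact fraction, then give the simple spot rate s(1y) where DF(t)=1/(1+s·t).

step 1 [0.5y] zero: DF = P = 9639/10000 ≈ 0.963900
step 2 [1y] swap r/2=669/18970: DF=(1 − 669/18970·(0.963900))/(1+669/18970) = 9331/10000 ≈ 0.933100

1 1/2 9639/10000
2 1 9331/10000
s(1y) = (1/(9331/10000) − 1)/(1) = 669/9331 ≈ 7.1696%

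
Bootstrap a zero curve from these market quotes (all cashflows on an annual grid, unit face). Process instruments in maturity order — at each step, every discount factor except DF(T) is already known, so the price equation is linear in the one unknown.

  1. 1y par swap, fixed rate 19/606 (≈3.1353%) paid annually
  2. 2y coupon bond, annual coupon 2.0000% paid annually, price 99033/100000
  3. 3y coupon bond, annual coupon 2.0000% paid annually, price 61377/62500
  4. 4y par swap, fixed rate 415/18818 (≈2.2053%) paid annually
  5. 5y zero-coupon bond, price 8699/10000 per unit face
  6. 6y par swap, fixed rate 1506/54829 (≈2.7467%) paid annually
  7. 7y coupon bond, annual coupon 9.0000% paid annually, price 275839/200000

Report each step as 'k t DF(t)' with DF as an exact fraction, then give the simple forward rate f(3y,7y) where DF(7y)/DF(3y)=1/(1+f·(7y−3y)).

1 1 606/625
2 2 9519/10000
3 3 9251/10000
4 4 917/1000
5 5 8699/10000
6 6 4247/5000
7 7 4063/5000
f(3y,7y) = ((9251/10000)/(4063/5000) − 1)/(4) = 1125/32504 ≈ 3.4611%

step 1 [1y] swap r/1=19/606: DF=(1 − 19/606·(0))/(1+19/606) = 606/625 ≈ 0.969600
step 2 [2y] bond c/1=1/50: DF=(99033/100000 − 1/50·(0.969600))/(1+1/50) = 9519/10000 ≈ 0.951900
step 3 [3y] bond c/1=1/50: DF=(61377/62500 − 1/50·(0.969600+0.951900))/(1+1/50) = 9251/10000 ≈ 0.925100
step 4 [4y] swap r/1=415/18818: DF=(1 − 415/18818·(0.969600+0.951900+0.925100))/(1+415/18818) = 917/1000 ≈ 0.917000
step 5 [5y] zero: DF = P = 8699/10000 ≈ 0.869900
step 6 [6y] swap r/1=1506/54829: DF=(1 − 1506/54829·(0.969600+0.951900+0.925100+0.917000+0.869900))/(1+1506/54829) = 4247/5000 ≈ 0.849400
step 7 [7y] bond c/1=9/100: DF=(275839/200000 − 9/100·(0.969600+0.951900+0.925100+0.917000+0.869900+0.849400))/(1+9/100) = 4063/5000 ≈ 0.812600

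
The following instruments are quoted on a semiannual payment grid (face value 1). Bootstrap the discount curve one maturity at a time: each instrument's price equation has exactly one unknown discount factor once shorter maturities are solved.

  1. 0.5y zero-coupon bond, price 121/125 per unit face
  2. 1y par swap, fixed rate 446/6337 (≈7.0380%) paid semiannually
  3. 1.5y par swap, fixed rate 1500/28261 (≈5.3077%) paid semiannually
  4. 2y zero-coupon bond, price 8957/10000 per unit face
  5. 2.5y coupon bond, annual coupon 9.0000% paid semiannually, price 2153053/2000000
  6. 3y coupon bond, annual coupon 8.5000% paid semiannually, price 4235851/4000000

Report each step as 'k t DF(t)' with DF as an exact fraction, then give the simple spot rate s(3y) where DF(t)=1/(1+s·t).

step 1 [0.5y] zero: DF = P = 121/125 ≈ 0.968000
step 2 [1y] swap r/2=223/6337: DF=(1 − 223/6337·(0.968000))/(1+223/6337) = 9331/10000 ≈ 0.933100
step 3 [1.5y] swap r/2=750/28261: DF=(1 − 750/28261·(0.968000+0.933100))/(1+750/28261) = 37/40 ≈ 0.925000
step 4 [2y] zero: DF = P = 8957/10000 ≈ 0.895700
step 5 [2.5y] bond c/2=9/200: DF=(2153053/2000000 − 9/200·(0.968000+0.933100+0.925000+0.895700))/(1+9/200) = 8699/10000 ≈ 0.869900
step 6 [3y] bond c/2=17/400: DF=(4235851/4000000 − 17/400·(0.968000+0.933100+0.925000+0.895700+0.869900))/(1+17/400) = 4143/5000 ≈ 0.828600

1 1/2 121/125
2 1 9331/10000
3 3/2 37/40
4 2 8957/10000
5 5/2 8699/10000
6 3 4143/5000
s(3y) = (1/(4143/5000) − 1)/(3) = 857/12429 ≈ 6.8952%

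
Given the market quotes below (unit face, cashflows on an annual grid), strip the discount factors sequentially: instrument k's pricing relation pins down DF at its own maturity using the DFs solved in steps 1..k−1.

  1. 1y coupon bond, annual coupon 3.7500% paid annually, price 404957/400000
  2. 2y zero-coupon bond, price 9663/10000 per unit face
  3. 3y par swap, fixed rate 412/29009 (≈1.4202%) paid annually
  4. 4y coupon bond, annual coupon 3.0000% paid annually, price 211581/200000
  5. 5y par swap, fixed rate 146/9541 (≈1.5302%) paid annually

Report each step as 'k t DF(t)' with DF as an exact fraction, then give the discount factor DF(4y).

step 1 [1y] bond c/1=3/80: DF=(404957/400000 − 3/80·(0))/(1+3/80) = 4879/5000 ≈ 0.975800
step 2 [2y] zero: DF = P = 9663/10000 ≈ 0.966300
step 3 [3y] swap r/1=412/29009: DF=(1 − 412/29009·(0.975800+0.966300))/(1+412/29009) = 2397/2500 ≈ 0.958800
step 4 [4y] bond c/1=3/100: DF=(211581/200000 − 3/100·(0.975800+0.966300+0.958800))/(1+3/100) = 4713/5000 ≈ 0.942600
step 5 [5y] swap r/1=146/9541: DF=(1 − 146/9541·(0.975800+0.966300+0.958800+0.942600))/(1+146/9541) = 927/1000 ≈ 0.927000

1 1 4879/5000
2 2 9663/10000
3 3 2397/2500
4 4 4713/5000
5 5 927/1000
DF(4y) = 4713/5000 ≈ 0.942600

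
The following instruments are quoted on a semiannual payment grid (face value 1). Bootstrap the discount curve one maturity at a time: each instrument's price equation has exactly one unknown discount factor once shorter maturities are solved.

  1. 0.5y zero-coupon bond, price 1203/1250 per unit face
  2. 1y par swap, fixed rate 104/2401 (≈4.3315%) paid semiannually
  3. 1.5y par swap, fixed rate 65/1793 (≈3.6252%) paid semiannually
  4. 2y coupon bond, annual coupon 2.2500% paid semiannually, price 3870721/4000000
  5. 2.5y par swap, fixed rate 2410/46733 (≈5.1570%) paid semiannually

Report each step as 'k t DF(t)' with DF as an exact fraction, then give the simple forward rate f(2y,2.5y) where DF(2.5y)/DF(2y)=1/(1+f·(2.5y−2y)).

step 1 [0.5y] zero: DF = P = 1203/1250 ≈ 0.962400
step 2 [1y] swap r/2=52/2401: DF=(1 − 52/2401·(0.962400))/(1+52/2401) = 599/625 ≈ 0.958400
step 3 [1.5y] swap r/2=65/3586: DF=(1 − 65/3586·(0.962400+0.958400))/(1+65/3586) = 237/250 ≈ 0.948000
step 4 [2y] bond c/2=9/800: DF=(3870721/4000000 − 9/800·(0.962400+0.958400+0.948000))/(1+9/800) = 37/40 ≈ 0.925000
step 5 [2.5y] swap r/2=1205/46733: DF=(1 − 1205/46733·(0.962400+0.958400+0.948000+0.925000))/(1+1205/46733) = 1759/2000 ≈ 0.879500

1 1/2 1203/1250
2 1 599/625
3 3/2 237/250
4 2 37/40
5 5/2 1759/2000
f(2y,2.5y) = ((37/40)/(1759/2000) − 1)/(1/2) = 182/1759 ≈ 10.3468%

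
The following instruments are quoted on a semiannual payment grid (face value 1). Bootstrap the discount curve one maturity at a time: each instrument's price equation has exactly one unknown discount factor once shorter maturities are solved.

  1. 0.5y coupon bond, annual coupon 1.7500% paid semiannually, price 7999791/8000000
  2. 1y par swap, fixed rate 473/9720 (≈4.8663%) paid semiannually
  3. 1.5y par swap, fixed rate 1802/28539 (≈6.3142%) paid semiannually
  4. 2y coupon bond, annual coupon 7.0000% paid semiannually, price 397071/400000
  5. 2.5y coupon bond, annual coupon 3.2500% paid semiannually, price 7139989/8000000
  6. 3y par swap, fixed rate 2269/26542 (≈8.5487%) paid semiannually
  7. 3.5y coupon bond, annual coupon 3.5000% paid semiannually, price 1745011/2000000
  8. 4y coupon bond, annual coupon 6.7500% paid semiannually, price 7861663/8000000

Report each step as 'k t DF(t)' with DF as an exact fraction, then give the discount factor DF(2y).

1 1/2 9913/10000
2 1 9527/10000
3 3/2 9099/10000
4 2 4313/5000
5 5/2 2047/2500
6 3 7731/10000
7 7/2 3831/5000
8 4 7523/10000
DF(2y) = 4313/5000 ≈ 0.862600

step 1 [0.5y] bond c/2=7/800: DF=(7999791/8000000 − 7/800·(0))/(1+7/800) = 9913/10000 ≈ 0.991300
step 2 [1y] swap r/2=473/19440: DF=(1 − 473/19440·(0.991300))/(1+473/19440) = 9527/10000 ≈ 0.952700
step 3 [1.5y] swap r/2=901/28539: DF=(1 − 901/28539·(0.991300+0.952700))/(1+901/28539) = 9099/10000 ≈ 0.909900
step 4 [2y] bond c/2=7/200: DF=(397071/400000 − 7/200·(0.991300+0.952700+0.909900))/(1+7/200) = 4313/5000 ≈ 0.862600
step 5 [2.5y] bond c/2=13/800: DF=(7139989/8000000 − 13/800·(0.991300+0.952700+0.909900+0.862600))/(1+13/800) = 2047/2500 ≈ 0.818800
step 6 [3y] swap r/2=2269/53084: DF=(1 − 2269/53084·(0.991300+0.952700+0.909900+0.862600+0.818800))/(1+2269/53084) = 7731/10000 ≈ 0.773100
step 7 [3.5y] bond c/2=7/400: DF=(1745011/2000000 − 7/400·(0.991300+0.952700+0.909900+0.862600+0.818800+0.773100))/(1+7/400) = 3831/5000 ≈ 0.766200
step 8 [4y] bond c/2=27/800: DF=(7861663/8000000 − 27/800·(0.991300+0.952700+0.909900+0.862600+0.818800+0.773100+0.766200))/(1+27/800) = 7523/10000 ≈ 0.752300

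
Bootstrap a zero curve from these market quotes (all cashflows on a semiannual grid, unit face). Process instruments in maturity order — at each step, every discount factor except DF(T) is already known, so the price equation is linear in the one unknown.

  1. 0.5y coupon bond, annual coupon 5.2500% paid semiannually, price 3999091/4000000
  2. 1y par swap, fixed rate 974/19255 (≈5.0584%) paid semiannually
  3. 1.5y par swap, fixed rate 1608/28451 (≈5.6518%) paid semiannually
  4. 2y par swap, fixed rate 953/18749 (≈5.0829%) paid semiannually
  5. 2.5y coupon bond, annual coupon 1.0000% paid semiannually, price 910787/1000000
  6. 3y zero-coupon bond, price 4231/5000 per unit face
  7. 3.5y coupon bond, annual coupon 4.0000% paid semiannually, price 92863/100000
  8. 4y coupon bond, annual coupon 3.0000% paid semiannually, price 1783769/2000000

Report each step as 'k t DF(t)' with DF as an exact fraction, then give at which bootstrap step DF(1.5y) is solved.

step 1 [0.5y] bond c/2=21/800: DF=(3999091/4000000 − 21/800·(0))/(1+21/800) = 4871/5000 ≈ 0.974200
step 2 [1y] swap r/2=487/19255: DF=(1 − 487/19255·(0.974200))/(1+487/19255) = 9513/10000 ≈ 0.951300
step 3 [1.5y] swap r/2=804/28451: DF=(1 − 804/28451·(0.974200+0.951300))/(1+804/28451) = 2299/2500 ≈ 0.919600
step 4 [2y] swap r/2=953/37498: DF=(1 − 953/37498·(0.974200+0.951300+0.919600))/(1+953/37498) = 9047/10000 ≈ 0.904700
step 5 [2.5y] bond c/2=1/200: DF=(910787/1000000 − 1/200·(0.974200+0.951300+0.919600+0.904700))/(1+1/200) = 2219/2500 ≈ 0.887600
step 6 [3y] zero: DF = P = 4231/5000 ≈ 0.846200
step 7 [3.5y] bond c/2=1/50: DF=(92863/100000 − 1/50·(0.974200+0.951300+0.919600+0.904700+0.887600+0.846200))/(1+1/50) = 8029/10000 ≈ 0.802900
step 8 [4y] bond c/2=3/200: DF=(1783769/2000000 − 3/200·(0.974200+0.951300+0.919600+0.904700+0.887600+0.846200+0.802900))/(1+3/200) = 3929/5000 ≈ 0.785800

1 1/2 4871/5000
2 1 9513/10000
3 3/2 2299/2500
4 2 9047/10000
5 5/2 2219/2500
6 3 4231/5000
7 7/2 8029/10000
8 4 3929/5000
DF(1.5y) is solved at step 3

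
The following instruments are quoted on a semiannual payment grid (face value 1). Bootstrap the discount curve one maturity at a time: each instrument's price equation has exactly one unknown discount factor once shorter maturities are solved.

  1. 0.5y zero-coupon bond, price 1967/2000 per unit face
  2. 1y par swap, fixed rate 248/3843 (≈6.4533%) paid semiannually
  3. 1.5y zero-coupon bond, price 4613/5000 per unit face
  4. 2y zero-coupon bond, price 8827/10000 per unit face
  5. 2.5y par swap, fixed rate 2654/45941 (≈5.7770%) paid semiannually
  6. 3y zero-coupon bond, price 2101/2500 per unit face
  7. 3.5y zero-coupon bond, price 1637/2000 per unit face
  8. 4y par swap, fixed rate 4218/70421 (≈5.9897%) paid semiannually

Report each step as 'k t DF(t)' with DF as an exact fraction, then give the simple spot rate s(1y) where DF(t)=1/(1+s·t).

step 1 [0.5y] zero: DF = P = 1967/2000 ≈ 0.983500
step 2 [1y] swap r/2=124/3843: DF=(1 − 124/3843·(0.983500))/(1+124/3843) = 469/500 ≈ 0.938000
step 3 [1.5y] zero: DF = P = 4613/5000 ≈ 0.922600
step 4 [2y] zero: DF = P = 8827/10000 ≈ 0.882700
step 5 [2.5y] swap r/2=1327/45941: DF=(1 − 1327/45941·(0.983500+0.938000+0.922600+0.882700))/(1+1327/45941) = 8673/10000 ≈ 0.867300
step 6 [3y] zero: DF = P = 2101/2500 ≈ 0.840400
step 7 [3.5y] zero: DF = P = 1637/2000 ≈ 0.818500
step 8 [4y] swap r/2=2109/70421: DF=(1 − 2109/70421·(0.983500+0.938000+0.922600+0.882700+0.867300+0.840400+0.818500))/(1+2109/70421) = 7891/10000 ≈ 0.789100

1 1/2 1967/2000
2 1 469/500
3 3/2 4613/5000
4 2 8827/10000
5 5/2 8673/10000
6 3 2101/2500
7 7/2 1637/2000
8 4 7891/10000
s(1y) = (1/(469/500) − 1)/(1) = 31/469 ≈ 6.6098%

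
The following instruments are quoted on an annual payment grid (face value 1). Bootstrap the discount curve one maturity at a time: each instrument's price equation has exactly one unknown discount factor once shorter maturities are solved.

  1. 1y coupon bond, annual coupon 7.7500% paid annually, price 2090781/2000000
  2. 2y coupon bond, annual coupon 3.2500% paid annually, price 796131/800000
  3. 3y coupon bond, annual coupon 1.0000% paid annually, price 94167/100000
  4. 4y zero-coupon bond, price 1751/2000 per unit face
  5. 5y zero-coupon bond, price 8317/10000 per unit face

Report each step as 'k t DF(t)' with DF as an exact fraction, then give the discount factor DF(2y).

step 1 [1y] bond c/1=31/400: DF=(2090781/2000000 − 31/400·(0))/(1+31/400) = 4851/5000 ≈ 0.970200
step 2 [2y] bond c/1=13/400: DF=(796131/800000 − 13/400·(0.970200))/(1+13/400) = 9333/10000 ≈ 0.933300
step 3 [3y] bond c/1=1/100: DF=(94167/100000 − 1/100·(0.970200+0.933300))/(1+1/100) = 1827/2000 ≈ 0.913500
step 4 [4y] zero: DF = P = 1751/2000 ≈ 0.875500
step 5 [5y] zero: DF = P = 8317/10000 ≈ 0.831700

1 1 4851/5000
2 2 9333/10000
3 3 1827/2000
4 4 1751/2000
5 5 8317/10000
DF(2y) = 9333/10000 ≈ 0.933300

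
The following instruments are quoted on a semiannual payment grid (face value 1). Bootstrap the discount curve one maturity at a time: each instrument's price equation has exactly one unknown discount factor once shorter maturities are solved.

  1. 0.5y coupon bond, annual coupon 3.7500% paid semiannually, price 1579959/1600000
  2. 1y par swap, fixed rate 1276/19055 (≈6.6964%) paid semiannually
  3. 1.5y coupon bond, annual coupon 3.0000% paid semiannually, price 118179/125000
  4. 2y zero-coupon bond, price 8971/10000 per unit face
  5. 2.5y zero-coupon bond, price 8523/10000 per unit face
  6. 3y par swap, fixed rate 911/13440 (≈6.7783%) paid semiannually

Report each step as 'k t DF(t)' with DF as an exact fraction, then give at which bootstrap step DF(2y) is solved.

1 1/2 9693/10000
2 1 4681/5000
3 3/2 9033/10000
4 2 8971/10000
5 5/2 8523/10000
6 3 4089/5000
DF(2y) is solved at step 4

step 1 [0.5y] bond c/2=3/160: DF=(1579959/1600000 − 3/160·(0))/(1+3/160) = 9693/10000 ≈ 0.969300
step 2 [1y] swap r/2=638/19055: DF=(1 − 638/19055·(0.969300))/(1+638/19055) = 4681/5000 ≈ 0.936200
step 3 [1.5y] bond c/2=3/200: DF=(118179/125000 − 3/200·(0.969300+0.936200))/(1+3/200) = 9033/10000 ≈ 0.903300
step 4 [2y] zero: DF = P = 8971/10000 ≈ 0.897100
step 5 [2.5y] zero: DF = P = 8523/10000 ≈ 0.852300
step 6 [3y] swap r/2=911/26880: DF=(1 − 911/26880·(0.969300+0.936200+0.903300+0.897100+0.852300))/(1+911/26880) = 4089/5000 ≈ 0.817800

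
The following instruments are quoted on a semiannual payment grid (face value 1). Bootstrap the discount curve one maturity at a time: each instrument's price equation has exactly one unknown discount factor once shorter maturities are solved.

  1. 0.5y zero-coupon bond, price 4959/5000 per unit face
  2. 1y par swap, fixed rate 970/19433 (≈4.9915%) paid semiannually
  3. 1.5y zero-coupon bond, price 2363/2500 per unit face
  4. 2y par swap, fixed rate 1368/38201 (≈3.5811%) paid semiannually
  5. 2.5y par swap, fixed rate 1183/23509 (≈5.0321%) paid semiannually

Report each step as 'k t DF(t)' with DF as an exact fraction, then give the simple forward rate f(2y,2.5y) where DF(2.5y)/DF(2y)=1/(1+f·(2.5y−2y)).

step 1 [0.5y] zero: DF = P = 4959/5000 ≈ 0.991800
step 2 [1y] swap r/2=485/19433: DF=(1 − 485/19433·(0.991800))/(1+485/19433) = 1903/2000 ≈ 0.951500
step 3 [1.5y] zero: DF = P = 2363/2500 ≈ 0.945200
step 4 [2y] swap r/2=684/38201: DF=(1 − 684/38201·(0.991800+0.951500+0.945200))/(1+684/38201) = 2329/2500 ≈ 0.931600
step 5 [2.5y] swap r/2=1183/47018: DF=(1 − 1183/47018·(0.991800+0.951500+0.945200+0.931600))/(1+1183/47018) = 8817/10000 ≈ 0.881700

1 1/2 4959/5000
2 1 1903/2000
3 3/2 2363/2500
4 2 2329/2500
5 5/2 8817/10000
f(2y,2.5y) = ((2329/2500)/(8817/10000) − 1)/(1/2) = 998/8817 ≈ 11.3190%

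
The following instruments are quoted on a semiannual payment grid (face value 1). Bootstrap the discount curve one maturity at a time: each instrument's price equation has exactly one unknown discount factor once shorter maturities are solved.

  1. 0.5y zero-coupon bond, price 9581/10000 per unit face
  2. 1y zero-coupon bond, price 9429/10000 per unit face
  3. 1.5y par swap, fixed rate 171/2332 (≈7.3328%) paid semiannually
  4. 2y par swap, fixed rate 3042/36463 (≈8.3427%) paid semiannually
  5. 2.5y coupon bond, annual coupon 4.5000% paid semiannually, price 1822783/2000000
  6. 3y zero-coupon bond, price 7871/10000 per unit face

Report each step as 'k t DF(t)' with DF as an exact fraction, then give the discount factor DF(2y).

step 1 [0.5y] zero: DF = P = 9581/10000 ≈ 0.958100
step 2 [1y] zero: DF = P = 9429/10000 ≈ 0.942900
step 3 [1.5y] swap r/2=171/4664: DF=(1 − 171/4664·(0.958100+0.942900))/(1+171/4664) = 4487/5000 ≈ 0.897400
step 4 [2y] swap r/2=1521/36463: DF=(1 − 1521/36463·(0.958100+0.942900+0.897400))/(1+1521/36463) = 8479/10000 ≈ 0.847900
step 5 [2.5y] bond c/2=9/400: DF=(1822783/2000000 − 9/400·(0.958100+0.942900+0.897400+0.847900))/(1+9/400) = 8111/10000 ≈ 0.811100
step 6 [3y] zero: DF = P = 7871/10000 ≈ 0.787100

1 1/2 9581/10000
2 1 9429/10000
3 3/2 4487/5000
4 2 8479/10000
5 5/2 8111/10000
6 3 7871/10000
DF(2y) = 8479/10000 ≈ 0.847900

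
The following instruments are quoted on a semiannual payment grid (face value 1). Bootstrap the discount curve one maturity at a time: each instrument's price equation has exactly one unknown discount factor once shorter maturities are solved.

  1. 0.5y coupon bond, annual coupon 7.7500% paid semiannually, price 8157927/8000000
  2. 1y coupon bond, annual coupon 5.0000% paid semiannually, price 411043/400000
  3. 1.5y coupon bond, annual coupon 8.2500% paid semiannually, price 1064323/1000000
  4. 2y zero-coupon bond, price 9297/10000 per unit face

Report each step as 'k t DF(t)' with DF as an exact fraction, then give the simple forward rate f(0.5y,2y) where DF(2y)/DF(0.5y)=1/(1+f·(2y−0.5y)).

step 1 [0.5y] bond c/2=31/800: DF=(8157927/8000000 − 31/800·(0))/(1+31/800) = 9817/10000 ≈ 0.981700
step 2 [1y] bond c/2=1/40: DF=(411043/400000 − 1/40·(0.981700))/(1+1/40) = 4893/5000 ≈ 0.978600
step 3 [1.5y] bond c/2=33/800: DF=(1064323/1000000 − 33/800·(0.981700+0.978600))/(1+33/800) = 1889/2000 ≈ 0.944500
step 4 [2y] zero: DF = P = 9297/10000 ≈ 0.929700

1 1/2 9817/10000
2 1 4893/5000
3 3/2 1889/2000
4 2 9297/10000
f(0.5y,2y) = ((9817/10000)/(9297/10000) − 1)/(3/2) = 1040/27891 ≈ 3.7288%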